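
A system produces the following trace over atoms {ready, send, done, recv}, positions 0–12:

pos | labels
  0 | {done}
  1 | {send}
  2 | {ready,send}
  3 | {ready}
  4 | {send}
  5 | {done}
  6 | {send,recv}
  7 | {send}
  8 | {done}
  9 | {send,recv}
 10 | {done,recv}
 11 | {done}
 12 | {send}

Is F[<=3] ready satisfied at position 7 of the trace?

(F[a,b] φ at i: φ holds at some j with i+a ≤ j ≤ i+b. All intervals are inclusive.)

No

Check ready at each j in [7,10]:
  j=7: false
  j=8: false
  j=9: false
  j=10: false
No position in the window satisfies it → formula fails.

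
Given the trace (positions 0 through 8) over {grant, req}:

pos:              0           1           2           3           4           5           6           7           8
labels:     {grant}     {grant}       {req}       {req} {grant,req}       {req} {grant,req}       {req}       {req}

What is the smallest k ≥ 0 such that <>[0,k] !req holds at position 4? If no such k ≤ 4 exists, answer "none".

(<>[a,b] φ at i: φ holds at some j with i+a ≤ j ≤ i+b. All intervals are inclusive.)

none

Scan j = 4,5,… for !req:
  j=4: fails
  j=5: fails
  j=6: fails
  j=7: fails
  j=8: fails
No j in [4,8] satisfies it → none.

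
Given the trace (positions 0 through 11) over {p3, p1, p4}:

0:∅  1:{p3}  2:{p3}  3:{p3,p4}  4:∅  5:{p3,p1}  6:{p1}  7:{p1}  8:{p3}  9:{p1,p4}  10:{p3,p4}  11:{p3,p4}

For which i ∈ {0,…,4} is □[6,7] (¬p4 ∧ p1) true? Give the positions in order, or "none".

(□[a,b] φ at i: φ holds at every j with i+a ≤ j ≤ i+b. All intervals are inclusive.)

0

Evaluate at each i in [0,4]:
  i=0: ✓ (all of [6,7])
  i=1: ✗ (fails at j=8)
  i=2: ✗ (fails at j=8)
  i=3: ✗ (fails at j=9)
  i=4: ✗ (fails at j=10)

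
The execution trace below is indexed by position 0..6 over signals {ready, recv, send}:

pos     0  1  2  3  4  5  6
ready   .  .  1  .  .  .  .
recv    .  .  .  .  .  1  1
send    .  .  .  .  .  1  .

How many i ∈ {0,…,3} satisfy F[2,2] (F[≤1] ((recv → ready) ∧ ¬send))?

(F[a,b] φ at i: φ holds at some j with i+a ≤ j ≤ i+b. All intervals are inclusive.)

3

Evaluate at each i in [0,3]:
  i=0: ✓ (witness j=2)
  i=1: ✓ (witness j=3)
  i=2: ✓ (witness j=4)
  i=3: ✗ (none in [5,5])
Positions where it holds: {0, 1, 2} → 3.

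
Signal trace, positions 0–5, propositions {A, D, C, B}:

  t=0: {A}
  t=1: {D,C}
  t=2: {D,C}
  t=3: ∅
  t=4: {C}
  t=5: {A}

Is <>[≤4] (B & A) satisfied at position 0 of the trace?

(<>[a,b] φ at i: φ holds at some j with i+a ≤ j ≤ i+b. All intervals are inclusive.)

False

Check (B & A) at each j in [0,4]:
  j=0: false
  j=1: false
  j=2: false
  j=3: false
  j=4: false
No position in the window satisfies it → formula fails.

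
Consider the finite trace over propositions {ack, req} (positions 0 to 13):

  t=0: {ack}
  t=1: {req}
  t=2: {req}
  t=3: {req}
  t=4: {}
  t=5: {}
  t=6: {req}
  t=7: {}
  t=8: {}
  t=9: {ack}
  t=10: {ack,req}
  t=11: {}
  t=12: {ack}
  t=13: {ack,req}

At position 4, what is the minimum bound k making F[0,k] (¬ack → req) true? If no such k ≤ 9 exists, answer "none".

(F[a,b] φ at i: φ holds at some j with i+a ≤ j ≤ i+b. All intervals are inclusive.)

Scan j = 4,5,… for (¬ack → req):
  j=4: fails
  j=5: fails
  j=6: holds
First hit at j=6, so smallest k = 6-4 = 2.

2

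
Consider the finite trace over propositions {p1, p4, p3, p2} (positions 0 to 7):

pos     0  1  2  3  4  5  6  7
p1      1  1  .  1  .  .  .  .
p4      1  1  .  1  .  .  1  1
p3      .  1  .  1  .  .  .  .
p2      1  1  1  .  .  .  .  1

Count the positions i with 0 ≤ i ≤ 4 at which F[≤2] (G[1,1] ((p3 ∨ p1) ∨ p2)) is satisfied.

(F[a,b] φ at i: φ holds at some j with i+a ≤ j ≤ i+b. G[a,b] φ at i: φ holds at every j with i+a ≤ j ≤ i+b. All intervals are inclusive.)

Evaluate at each i in [0,4]:
  i=0: ✓ (witness j=0)
  i=1: ✓ (witness j=1)
  i=2: ✓ (witness j=2)
  i=3: ✗ (none in [3,5])
  i=4: ✓ (witness j=6)
Positions where it holds: {0, 1, 2, 4} → 4.

4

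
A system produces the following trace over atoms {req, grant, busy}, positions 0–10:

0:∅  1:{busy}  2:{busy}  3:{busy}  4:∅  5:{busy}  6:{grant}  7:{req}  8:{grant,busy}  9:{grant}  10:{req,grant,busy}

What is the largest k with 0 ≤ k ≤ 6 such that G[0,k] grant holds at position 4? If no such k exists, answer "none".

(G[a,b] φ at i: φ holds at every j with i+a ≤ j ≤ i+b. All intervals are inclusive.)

grant must hold from j=4 onward; find where it first fails.
  j=4: fails → no k works.

none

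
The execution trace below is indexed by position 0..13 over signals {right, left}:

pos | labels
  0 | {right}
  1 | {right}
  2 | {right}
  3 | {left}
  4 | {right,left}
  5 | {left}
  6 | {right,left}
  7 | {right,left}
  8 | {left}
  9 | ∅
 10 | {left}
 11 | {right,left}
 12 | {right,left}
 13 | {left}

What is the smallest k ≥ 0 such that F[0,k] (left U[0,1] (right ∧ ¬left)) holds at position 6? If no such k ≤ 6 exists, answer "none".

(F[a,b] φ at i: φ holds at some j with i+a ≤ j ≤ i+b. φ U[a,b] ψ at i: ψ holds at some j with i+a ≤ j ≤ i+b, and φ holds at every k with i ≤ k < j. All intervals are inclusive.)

Scan j = 6,7,… for (left U[0,1] (right ∧ ¬left)):
  j=6: fails
  j=7: fails
  j=8: fails
  j=9: fails
  j=10: fails
  j=11: fails
  j=12: fails
No j in [6,12] satisfies it → none.

none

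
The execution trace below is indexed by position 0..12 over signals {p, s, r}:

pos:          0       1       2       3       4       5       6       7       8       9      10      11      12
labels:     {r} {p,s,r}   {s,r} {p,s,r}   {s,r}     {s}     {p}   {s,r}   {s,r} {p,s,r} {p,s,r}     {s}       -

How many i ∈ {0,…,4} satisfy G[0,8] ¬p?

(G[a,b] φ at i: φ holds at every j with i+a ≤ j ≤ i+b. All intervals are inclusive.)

Evaluate at each i in [0,4]:
  i=0: ✗ (fails at j=1)
  i=1: ✗ (fails at j=1)
  i=2: ✗ (fails at j=3)
  i=3: ✗ (fails at j=3)
  i=4: ✗ (fails at j=6)
Positions where it holds: {} → 0.

0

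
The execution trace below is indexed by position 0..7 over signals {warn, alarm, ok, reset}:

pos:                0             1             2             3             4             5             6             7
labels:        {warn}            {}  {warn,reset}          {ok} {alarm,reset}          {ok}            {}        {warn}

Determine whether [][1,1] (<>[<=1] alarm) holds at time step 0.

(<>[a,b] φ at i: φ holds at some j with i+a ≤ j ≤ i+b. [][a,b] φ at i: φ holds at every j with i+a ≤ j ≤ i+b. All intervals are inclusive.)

Check <>[<=1] alarm at every j in [1,1]:
  j=1: fails (none in [1,2])
Fails at j=1 → formula fails.

Does not hold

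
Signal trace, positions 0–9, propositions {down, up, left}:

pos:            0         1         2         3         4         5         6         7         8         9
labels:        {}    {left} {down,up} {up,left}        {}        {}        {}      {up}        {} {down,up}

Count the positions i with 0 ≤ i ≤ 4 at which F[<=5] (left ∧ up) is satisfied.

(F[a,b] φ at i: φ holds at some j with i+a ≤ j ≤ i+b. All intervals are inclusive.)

4

Evaluate at each i in [0,4]:
  i=0: ✓ (witness j=3)
  i=1: ✓ (witness j=3)
  i=2: ✓ (witness j=3)
  i=3: ✓ (witness j=3)
  i=4: ✗ (none in [4,9])
Positions where it holds: {0, 1, 2, 3} → 4.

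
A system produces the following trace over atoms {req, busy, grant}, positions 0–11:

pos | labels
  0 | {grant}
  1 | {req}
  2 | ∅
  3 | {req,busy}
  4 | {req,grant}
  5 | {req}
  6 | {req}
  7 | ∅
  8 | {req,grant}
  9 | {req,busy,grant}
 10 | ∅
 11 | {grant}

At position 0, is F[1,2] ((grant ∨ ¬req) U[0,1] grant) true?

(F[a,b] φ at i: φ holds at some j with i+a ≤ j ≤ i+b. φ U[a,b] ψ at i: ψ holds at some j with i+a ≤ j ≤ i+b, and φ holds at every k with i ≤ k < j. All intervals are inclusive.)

Check ((grant ∨ ¬req) U[0,1] grant) at each j in [1,2]:
  j=1: fails
  j=2: fails
No position in the window satisfies it → formula fails.

No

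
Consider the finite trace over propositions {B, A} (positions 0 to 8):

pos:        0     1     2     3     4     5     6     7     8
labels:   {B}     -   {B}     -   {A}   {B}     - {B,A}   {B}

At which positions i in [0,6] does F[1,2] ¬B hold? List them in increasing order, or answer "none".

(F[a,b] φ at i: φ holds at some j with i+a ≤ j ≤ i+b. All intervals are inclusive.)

Evaluate at each i in [0,6]:
  i=0: ✓ (witness j=1)
  i=1: ✓ (witness j=3)
  i=2: ✓ (witness j=3)
  i=3: ✓ (witness j=4)
  i=4: ✓ (witness j=6)
  i=5: ✓ (witness j=6)
  i=6: ✗ (none in [7,8])

0, 1, 2, 3, 4, 5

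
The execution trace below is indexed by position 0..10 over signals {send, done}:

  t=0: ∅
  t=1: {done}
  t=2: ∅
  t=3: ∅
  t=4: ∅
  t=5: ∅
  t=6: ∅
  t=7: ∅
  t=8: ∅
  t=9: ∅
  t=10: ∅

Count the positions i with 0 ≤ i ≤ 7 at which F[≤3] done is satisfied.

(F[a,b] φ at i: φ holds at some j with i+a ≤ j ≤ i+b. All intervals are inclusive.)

Evaluate at each i in [0,7]:
  i=0: ✓ (witness j=1)
  i=1: ✓ (witness j=1)
  i=2: ✗ (none in [2,5])
  i=3: ✗ (none in [3,6])
  i=4: ✗ (none in [4,7])
  i=5: ✗ (none in [5,8])
  i=6: ✗ (none in [6,9])
  i=7: ✗ (none in [7,10])
Positions where it holds: {0, 1} → 2.

2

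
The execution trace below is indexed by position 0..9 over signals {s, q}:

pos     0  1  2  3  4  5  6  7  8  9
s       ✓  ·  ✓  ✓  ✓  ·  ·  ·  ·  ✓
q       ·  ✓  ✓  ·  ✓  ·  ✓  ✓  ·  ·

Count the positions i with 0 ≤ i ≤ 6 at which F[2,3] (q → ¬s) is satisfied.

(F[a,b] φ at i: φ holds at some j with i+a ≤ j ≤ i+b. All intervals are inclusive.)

7

Evaluate at each i in [0,6]:
  i=0: ✓ (witness j=3)
  i=1: ✓ (witness j=3)
  i=2: ✓ (witness j=5)
  i=3: ✓ (witness j=5)
  i=4: ✓ (witness j=6)
  i=5: ✓ (witness j=7)
  i=6: ✓ (witness j=8)
Positions where it holds: {0, 1, 2, 3, 4, 5, 6} → 7.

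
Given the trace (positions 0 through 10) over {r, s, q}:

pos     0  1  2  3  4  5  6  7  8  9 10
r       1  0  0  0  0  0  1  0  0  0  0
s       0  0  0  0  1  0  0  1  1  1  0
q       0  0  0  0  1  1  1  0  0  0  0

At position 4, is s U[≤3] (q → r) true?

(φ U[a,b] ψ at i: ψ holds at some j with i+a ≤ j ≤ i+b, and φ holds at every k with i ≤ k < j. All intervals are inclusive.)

Need some j in [4,7] with (q → r), and s at every k in [4,j-1].
  j=4: (q → r) false.
  j=5: (q → r) false.
  j=6: (q → r) holds, but s fails at k=5 → not this j.
  j=7: (q → r) holds, but s fails at k=5 → not this j.
No j in the window works → until fails.

No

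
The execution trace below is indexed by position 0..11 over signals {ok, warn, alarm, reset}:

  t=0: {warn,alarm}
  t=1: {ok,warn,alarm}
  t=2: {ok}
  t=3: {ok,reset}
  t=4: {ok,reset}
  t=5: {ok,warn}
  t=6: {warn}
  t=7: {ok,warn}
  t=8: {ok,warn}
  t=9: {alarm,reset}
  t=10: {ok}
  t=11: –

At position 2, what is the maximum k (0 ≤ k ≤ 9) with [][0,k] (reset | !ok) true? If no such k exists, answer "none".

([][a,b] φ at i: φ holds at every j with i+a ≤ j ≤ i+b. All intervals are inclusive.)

none

(reset | !ok) must hold from j=2 onward; find where it first fails.
  j=2: fails → no k works.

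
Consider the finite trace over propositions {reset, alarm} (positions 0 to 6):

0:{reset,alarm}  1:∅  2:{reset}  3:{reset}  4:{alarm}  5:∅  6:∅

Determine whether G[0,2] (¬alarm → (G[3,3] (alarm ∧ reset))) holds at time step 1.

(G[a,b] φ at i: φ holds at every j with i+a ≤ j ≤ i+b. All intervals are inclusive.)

False

Check (¬alarm → (G[3,3] (alarm ∧ reset))) at every j in [1,3]:
  j=1: antecedent true; consequent fails at 4 → ✗
  j=2: antecedent true; consequent fails at 5 → ✗
  j=3: antecedent true; consequent fails at 6 → ✗
Fails at j=1 → formula fails.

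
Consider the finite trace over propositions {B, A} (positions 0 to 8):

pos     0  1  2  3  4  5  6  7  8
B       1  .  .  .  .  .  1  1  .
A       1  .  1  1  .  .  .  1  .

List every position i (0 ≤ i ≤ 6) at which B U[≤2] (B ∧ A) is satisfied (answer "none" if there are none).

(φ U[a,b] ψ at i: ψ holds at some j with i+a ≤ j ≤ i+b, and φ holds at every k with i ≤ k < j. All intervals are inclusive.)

0, 6

Evaluate at each i in [0,6]:
  i=0: ✓ (rhs at j=0)
  i=1: ✗ (no rhs in [1,3])
  i=2: ✗ (no rhs in [2,4])
  i=3: ✗ (no rhs in [3,5])
  i=4: ✗ (no rhs in [4,6])
  i=5: ✗ (lhs fails at k=5 before rhs at j=7)
  i=6: ✓ (rhs at j=7; lhs holds on [6,6])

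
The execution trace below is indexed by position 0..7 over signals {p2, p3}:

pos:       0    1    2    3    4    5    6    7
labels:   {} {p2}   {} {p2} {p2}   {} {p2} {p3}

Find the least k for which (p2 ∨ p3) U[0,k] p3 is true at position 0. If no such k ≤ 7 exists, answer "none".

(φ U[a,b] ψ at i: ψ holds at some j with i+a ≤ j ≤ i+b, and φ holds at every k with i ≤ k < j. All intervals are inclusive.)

none

Need earliest j ≥ 0 with p3, and (p2 ∨ p3) at every k in [0,j-1].
  j=0: rhs fails.
  j=1: rhs fails.
  j=2: rhs fails.
  j=3: rhs fails.
  j=4: rhs fails.
  j=5: rhs fails.
  j=6: rhs fails.
  j=7: rhs holds but lhs fails at k=0.
No witness within the range → none.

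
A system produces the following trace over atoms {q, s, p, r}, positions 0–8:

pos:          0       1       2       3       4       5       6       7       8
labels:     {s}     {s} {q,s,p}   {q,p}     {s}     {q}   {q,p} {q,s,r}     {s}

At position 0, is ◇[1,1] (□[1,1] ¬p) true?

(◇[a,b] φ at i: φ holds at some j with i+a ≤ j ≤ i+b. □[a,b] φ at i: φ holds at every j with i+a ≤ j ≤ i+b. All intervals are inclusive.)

Check □[1,1] ¬p at each j in [1,1]:
  j=1: fails at 2
No position in the window satisfies it → formula fails.

Does not hold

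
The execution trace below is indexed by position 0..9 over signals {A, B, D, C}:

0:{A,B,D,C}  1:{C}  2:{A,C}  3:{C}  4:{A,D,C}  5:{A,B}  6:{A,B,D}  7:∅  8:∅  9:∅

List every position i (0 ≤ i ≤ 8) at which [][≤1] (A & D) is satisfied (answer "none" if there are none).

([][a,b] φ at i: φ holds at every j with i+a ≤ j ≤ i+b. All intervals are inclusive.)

Evaluate at each i in [0,8]:
  i=0: ✗ (fails at j=1)
  i=1: ✗ (fails at j=1)
  i=2: ✗ (fails at j=2)
  i=3: ✗ (fails at j=3)
  i=4: ✗ (fails at j=5)
  i=5: ✗ (fails at j=5)
  i=6: ✗ (fails at j=7)
  i=7: ✗ (fails at j=7)
  i=8: ✗ (fails at j=8)

none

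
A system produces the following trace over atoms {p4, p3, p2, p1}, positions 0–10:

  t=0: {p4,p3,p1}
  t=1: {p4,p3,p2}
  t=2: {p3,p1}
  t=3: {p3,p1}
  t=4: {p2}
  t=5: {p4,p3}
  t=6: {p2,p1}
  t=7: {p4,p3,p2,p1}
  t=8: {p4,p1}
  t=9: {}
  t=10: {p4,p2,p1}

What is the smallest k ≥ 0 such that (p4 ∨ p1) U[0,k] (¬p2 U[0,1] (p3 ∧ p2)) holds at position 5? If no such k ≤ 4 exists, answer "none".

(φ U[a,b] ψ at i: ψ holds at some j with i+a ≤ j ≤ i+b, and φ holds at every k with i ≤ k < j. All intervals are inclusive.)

2

Need earliest j ≥ 5 with (¬p2 U[0,1] (p3 ∧ p2)), and (p4 ∨ p1) at every k in [5,j-1].
  j=5: rhs fails.
  j=6: rhs fails.
  j=7: rhs holds; lhs holds on [5,6]. k = 2.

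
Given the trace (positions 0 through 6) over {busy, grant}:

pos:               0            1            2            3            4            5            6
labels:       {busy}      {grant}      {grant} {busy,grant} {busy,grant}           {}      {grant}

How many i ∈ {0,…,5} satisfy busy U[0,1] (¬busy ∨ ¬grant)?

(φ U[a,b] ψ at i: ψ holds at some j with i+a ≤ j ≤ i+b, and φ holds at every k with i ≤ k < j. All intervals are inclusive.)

Evaluate at each i in [0,5]:
  i=0: ✓ (rhs at j=0)
  i=1: ✓ (rhs at j=1)
  i=2: ✓ (rhs at j=2)
  i=3: ✗ (no rhs in [3,4])
  i=4: ✓ (rhs at j=5; lhs holds on [4,4])
  i=5: ✓ (rhs at j=5)
Positions where it holds: {0, 1, 2, 4, 5} → 5.

5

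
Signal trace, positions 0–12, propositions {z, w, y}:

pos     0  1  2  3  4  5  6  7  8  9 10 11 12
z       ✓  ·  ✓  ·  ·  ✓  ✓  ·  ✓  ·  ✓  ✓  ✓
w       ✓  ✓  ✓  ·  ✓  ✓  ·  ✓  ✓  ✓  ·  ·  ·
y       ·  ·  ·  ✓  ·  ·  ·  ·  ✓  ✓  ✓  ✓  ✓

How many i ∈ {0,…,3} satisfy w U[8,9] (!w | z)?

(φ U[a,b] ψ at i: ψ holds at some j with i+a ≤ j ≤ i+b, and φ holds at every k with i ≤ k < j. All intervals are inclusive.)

Evaluate at each i in [0,3]:
  i=0: ✗ (lhs fails at k=3 before rhs at j=8)
  i=1: ✗ (lhs fails at k=3 before rhs at j=10)
  i=2: ✗ (lhs fails at k=3 before rhs at j=10)
  i=3: ✗ (lhs fails at k=3 before rhs at j=11)
Positions where it holds: {} → 0.

0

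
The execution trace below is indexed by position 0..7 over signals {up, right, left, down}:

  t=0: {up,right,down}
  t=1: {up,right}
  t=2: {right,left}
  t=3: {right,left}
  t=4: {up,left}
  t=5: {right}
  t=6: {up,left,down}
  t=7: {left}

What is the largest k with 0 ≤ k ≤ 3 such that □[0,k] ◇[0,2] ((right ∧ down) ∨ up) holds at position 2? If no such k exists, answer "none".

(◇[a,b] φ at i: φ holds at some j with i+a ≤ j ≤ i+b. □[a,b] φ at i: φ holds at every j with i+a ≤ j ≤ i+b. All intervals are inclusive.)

3

◇[0,2] ((right ∧ down) ∨ up) must hold from j=2 onward; find where it first fails.
  j=2: holds
  j=3: holds
  j=4: holds
  j=5: holds
Holds through j=5; largest k = 3.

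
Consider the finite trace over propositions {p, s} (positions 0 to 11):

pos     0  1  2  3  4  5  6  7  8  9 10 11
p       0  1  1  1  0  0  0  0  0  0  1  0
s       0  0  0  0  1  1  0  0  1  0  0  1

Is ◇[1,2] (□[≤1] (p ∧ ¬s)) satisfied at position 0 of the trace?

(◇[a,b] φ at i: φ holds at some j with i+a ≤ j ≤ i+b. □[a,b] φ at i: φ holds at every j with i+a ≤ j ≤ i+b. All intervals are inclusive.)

Yes

Check □[≤1] (p ∧ ¬s) at each j in [1,2]:
  j=1: holds on [1,2]
  j=2: holds on [2,3]
Found at j=1 → formula holds.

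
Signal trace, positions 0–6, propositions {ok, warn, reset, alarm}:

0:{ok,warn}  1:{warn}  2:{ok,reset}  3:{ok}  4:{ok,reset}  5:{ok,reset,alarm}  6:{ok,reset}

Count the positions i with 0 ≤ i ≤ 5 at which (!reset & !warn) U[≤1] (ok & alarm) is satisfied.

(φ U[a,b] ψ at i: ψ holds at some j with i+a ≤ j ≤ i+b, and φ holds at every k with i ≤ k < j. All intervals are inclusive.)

Evaluate at each i in [0,5]:
  i=0: ✗ (no rhs in [0,1])
  i=1: ✗ (no rhs in [1,2])
  i=2: ✗ (no rhs in [2,3])
  i=3: ✗ (no rhs in [3,4])
  i=4: ✗ (lhs fails at k=4 before rhs at j=5)
  i=5: ✓ (rhs at j=5)
Positions where it holds: {5} → 1.

1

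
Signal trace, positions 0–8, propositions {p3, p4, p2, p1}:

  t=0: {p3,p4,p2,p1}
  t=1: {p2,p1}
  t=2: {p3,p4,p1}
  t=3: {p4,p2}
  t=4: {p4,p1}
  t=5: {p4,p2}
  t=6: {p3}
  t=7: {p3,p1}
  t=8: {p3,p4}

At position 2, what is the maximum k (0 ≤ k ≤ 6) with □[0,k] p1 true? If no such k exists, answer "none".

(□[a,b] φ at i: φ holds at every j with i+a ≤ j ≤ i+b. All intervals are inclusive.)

p1 must hold from j=2 onward; find where it first fails.
  j=2: holds
  j=3: fails
Holds on [2,2], so largest k = 0.

0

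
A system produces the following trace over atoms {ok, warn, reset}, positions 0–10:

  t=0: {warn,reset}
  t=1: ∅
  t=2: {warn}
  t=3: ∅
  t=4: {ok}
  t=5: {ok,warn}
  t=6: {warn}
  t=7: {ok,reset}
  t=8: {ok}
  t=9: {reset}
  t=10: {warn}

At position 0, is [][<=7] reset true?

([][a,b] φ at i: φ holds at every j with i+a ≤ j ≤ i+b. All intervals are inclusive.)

Check reset at every j in [0,7]:
  j=0: true
  j=1: false
  j=2: false
  j=3: false
  j=4: false
  j=5: false
  j=6: false
  j=7: true
Fails at j=1 → formula fails.

False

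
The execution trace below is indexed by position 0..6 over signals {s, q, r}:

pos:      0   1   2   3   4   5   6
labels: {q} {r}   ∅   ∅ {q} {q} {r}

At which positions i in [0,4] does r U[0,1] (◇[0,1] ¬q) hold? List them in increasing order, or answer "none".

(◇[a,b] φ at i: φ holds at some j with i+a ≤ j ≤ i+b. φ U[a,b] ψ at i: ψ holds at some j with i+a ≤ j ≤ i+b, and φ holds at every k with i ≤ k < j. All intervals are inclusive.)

0, 1, 2, 3

Evaluate at each i in [0,4]:
  i=0: ✓ (rhs at j=0)
  i=1: ✓ (rhs at j=1)
  i=2: ✓ (rhs at j=2)
  i=3: ✓ (rhs at j=3)
  i=4: ✗ (lhs fails at k=4 before rhs at j=5)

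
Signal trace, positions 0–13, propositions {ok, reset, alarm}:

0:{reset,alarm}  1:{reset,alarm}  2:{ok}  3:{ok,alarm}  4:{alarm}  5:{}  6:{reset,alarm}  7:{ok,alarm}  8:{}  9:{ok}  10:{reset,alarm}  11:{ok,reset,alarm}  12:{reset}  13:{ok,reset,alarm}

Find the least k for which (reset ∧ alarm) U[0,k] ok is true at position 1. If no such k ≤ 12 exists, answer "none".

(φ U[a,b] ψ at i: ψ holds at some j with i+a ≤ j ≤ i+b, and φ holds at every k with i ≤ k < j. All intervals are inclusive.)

Need earliest j ≥ 1 with ok, and (reset ∧ alarm) at every k in [1,j-1].
  j=1: rhs fails.
  j=2: rhs holds; lhs holds on [1,1]. k = 1.

1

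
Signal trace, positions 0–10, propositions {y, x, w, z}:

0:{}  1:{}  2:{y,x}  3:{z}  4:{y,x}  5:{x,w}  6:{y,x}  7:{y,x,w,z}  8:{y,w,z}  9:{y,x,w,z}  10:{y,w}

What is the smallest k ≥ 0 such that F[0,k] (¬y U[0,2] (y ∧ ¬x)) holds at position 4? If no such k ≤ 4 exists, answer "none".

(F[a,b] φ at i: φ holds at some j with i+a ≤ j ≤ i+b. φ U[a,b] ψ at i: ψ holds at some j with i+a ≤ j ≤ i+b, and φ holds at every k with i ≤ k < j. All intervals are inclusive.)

Scan j = 4,5,… for (¬y U[0,2] (y ∧ ¬x)):
  j=4: fails
  j=5: fails
  j=6: fails
  j=7: fails
  j=8: holds
First hit at j=8, so smallest k = 8-4 = 4.

4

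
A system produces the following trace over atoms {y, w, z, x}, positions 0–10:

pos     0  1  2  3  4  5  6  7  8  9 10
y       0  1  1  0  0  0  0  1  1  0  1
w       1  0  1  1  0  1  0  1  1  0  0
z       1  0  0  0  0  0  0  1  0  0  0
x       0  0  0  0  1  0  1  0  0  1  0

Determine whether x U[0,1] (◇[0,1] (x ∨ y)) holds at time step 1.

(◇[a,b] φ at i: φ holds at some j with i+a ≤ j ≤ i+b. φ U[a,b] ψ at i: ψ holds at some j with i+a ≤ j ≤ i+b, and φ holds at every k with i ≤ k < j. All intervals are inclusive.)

Yes

Need some j in [1,2] with ◇[0,1] (x ∨ y), and x at every k in [1,j-1].
  j=1: ◇[0,1] (x ∨ y) holds; no prefix to check → satisfied.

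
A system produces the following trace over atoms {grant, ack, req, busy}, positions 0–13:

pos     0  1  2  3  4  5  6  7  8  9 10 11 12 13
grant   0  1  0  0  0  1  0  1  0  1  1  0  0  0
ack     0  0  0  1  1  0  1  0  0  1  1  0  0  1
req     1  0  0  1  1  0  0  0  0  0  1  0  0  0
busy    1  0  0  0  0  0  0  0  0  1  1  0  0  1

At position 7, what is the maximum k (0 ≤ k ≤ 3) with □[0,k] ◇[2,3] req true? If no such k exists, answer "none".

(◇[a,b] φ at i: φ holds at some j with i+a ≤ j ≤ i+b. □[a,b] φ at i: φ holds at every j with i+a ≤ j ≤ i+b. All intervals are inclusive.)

◇[2,3] req must hold from j=7 onward; find where it first fails.
  j=7: holds
  j=8: holds
  j=9: fails
Holds on [7,8], so largest k = 1.

1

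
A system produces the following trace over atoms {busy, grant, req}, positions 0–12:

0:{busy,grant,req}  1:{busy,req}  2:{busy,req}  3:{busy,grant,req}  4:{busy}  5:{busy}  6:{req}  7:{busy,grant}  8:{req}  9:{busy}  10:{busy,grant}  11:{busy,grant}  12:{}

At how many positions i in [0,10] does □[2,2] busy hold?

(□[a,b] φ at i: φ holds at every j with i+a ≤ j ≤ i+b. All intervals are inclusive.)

8

Evaluate at each i in [0,10]:
  i=0: ✓ (all of [2,2])
  i=1: ✓ (all of [3,3])
  i=2: ✓ (all of [4,4])
  i=3: ✓ (all of [5,5])
  i=4: ✗ (fails at j=6)
  i=5: ✓ (all of [7,7])
  i=6: ✗ (fails at j=8)
  i=7: ✓ (all of [9,9])
  i=8: ✓ (all of [10,10])
  i=9: ✓ (all of [11,11])
  i=10: ✗ (fails at j=12)
Positions where it holds: {0, 1, 2, 3, 5, 7, 8, 9} → 8.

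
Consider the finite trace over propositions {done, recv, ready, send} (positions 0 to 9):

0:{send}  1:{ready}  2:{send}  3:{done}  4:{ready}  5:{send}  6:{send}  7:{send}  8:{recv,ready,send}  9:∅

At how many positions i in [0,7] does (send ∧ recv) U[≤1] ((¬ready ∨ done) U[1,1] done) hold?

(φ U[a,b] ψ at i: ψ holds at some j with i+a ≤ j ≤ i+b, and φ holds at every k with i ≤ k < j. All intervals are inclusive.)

1

Evaluate at each i in [0,7]:
  i=0: ✗ (no rhs in [0,1])
  i=1: ✗ (lhs fails at k=1 before rhs at j=2)
  i=2: ✓ (rhs at j=2)
  i=3: ✗ (no rhs in [3,4])
  i=4: ✗ (no rhs in [4,5])
  i=5: ✗ (no rhs in [5,6])
  i=6: ✗ (no rhs in [6,7])
  i=7: ✗ (no rhs in [7,8])
Positions where it holds: {2} → 1.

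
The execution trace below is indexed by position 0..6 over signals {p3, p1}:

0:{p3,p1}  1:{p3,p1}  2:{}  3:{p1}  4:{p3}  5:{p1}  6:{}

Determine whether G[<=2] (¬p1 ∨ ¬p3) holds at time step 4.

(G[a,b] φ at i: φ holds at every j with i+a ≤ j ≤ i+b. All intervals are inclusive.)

Yes

Check (¬p1 ∨ ¬p3) at every j in [4,6]:
  j=4: true
  j=5: true
  j=6: true
All positions satisfy it → formula holds.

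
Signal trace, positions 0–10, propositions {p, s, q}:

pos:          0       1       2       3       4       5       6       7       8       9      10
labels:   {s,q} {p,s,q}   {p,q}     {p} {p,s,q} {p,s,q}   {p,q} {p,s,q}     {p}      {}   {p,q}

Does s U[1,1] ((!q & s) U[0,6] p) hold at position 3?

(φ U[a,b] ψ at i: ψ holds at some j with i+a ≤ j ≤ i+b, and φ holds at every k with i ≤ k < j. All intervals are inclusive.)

False

Need some j in [4,4] with ((!q & s) U[0,6] p), and s at every k in [3,j-1].
  j=4: ((!q & s) U[0,6] p) holds, but s fails at k=3 → not this j.
No j in the window works → until fails.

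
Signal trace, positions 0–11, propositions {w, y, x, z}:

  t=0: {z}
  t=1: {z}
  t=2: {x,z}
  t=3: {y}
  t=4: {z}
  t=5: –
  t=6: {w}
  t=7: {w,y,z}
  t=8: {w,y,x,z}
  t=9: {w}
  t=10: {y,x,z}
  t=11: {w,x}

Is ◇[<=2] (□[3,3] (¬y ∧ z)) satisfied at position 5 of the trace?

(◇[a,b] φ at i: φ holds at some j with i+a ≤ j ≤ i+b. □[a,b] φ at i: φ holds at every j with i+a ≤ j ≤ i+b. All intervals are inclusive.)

No

Check □[3,3] (¬y ∧ z) at each j in [5,7]:
  j=5: fails at 8
  j=6: fails at 9
  j=7: fails at 10
No position in the window satisfies it → formula fails.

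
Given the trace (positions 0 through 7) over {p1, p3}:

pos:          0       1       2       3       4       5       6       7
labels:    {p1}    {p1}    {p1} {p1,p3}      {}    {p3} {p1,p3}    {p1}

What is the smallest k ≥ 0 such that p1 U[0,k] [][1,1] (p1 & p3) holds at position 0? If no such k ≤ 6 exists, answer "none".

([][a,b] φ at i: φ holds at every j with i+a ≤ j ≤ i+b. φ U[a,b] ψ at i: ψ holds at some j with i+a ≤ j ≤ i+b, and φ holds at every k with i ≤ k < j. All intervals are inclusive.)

2

Need earliest j ≥ 0 with [][1,1] (p1 & p3), and p1 at every k in [0,j-1].
  j=0: rhs fails.
  j=1: rhs fails.
  j=2: rhs holds; lhs holds on [0,1]. k = 2.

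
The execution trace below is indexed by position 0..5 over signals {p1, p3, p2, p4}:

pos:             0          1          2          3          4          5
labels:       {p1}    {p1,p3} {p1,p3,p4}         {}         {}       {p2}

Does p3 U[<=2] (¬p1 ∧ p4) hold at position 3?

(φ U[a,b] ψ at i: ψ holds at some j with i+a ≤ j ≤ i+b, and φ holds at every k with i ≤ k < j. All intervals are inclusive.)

Need some j in [3,5] with (¬p1 ∧ p4), and p3 at every k in [3,j-1].
  j=3: (¬p1 ∧ p4) false.
  j=4: (¬p1 ∧ p4) false.
  j=5: (¬p1 ∧ p4) false.
No j in the window works → until fails.

False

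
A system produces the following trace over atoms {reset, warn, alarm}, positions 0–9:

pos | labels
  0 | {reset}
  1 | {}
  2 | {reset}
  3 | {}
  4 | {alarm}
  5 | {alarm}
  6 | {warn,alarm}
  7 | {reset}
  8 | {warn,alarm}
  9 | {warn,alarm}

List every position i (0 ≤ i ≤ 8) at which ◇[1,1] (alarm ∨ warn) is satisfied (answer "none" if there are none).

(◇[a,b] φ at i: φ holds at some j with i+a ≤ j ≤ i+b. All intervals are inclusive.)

Evaluate at each i in [0,8]:
  i=0: ✗ (none in [1,1])
  i=1: ✗ (none in [2,2])
  i=2: ✗ (none in [3,3])
  i=3: ✓ (witness j=4)
  i=4: ✓ (witness j=5)
  i=5: ✓ (witness j=6)
  i=6: ✗ (none in [7,7])
  i=7: ✓ (witness j=8)
  i=8: ✓ (witness j=9)

3, 4, 5, 7, 8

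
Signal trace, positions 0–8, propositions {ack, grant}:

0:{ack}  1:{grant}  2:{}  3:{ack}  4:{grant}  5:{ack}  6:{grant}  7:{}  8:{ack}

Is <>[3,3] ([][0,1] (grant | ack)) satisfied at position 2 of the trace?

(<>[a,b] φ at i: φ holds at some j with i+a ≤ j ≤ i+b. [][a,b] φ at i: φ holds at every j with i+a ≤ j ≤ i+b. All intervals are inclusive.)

Holds

Check [][0,1] (grant | ack) at each j in [5,5]:
  j=5: holds on [5,6]
Found at j=5 → formula holds.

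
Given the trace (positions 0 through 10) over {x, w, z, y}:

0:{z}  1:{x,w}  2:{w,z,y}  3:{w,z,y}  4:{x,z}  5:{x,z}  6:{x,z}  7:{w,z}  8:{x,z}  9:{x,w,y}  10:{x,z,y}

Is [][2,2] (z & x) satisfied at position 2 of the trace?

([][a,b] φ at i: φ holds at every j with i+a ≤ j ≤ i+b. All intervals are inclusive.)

Yes

Check (z & x) at every j in [4,4]:
  j=4: true
All positions satisfy it → formula holds.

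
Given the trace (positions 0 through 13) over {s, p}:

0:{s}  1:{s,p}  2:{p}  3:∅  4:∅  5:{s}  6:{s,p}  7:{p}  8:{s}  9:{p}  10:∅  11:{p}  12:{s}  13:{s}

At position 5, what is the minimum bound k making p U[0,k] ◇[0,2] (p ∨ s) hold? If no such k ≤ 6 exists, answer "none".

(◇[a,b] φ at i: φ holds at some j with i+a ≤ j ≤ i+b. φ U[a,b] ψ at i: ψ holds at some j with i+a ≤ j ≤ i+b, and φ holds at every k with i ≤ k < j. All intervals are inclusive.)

Need earliest j ≥ 5 with ◇[0,2] (p ∨ s), and p at every k in [5,j-1].
  j=5: rhs holds (empty prefix). k = 0.

0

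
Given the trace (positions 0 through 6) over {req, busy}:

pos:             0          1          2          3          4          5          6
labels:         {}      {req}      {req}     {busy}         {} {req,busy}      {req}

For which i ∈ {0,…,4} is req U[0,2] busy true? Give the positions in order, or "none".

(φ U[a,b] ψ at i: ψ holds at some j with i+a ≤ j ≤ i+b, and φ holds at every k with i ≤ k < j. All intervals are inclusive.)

Evaluate at each i in [0,4]:
  i=0: ✗ (no rhs in [0,2])
  i=1: ✓ (rhs at j=3; lhs holds on [1,2])
  i=2: ✓ (rhs at j=3; lhs holds on [2,2])
  i=3: ✓ (rhs at j=3)
  i=4: ✗ (lhs fails at k=4 before rhs at j=5)

1, 2, 3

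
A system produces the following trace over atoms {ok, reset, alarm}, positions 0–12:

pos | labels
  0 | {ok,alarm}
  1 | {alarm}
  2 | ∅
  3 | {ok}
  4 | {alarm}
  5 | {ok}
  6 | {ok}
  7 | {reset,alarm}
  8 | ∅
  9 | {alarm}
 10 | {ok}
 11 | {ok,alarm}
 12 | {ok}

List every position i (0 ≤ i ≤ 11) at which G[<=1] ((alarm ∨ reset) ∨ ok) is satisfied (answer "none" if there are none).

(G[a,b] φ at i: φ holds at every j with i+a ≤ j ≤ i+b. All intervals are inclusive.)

0, 3, 4, 5, 6, 9, 10, 11

Evaluate at each i in [0,11]:
  i=0: ✓ (all of [0,1])
  i=1: ✗ (fails at j=2)
  i=2: ✗ (fails at j=2)
  i=3: ✓ (all of [3,4])
  i=4: ✓ (all of [4,5])
  i=5: ✓ (all of [5,6])
  i=6: ✓ (all of [6,7])
  i=7: ✗ (fails at j=8)
  i=8: ✗ (fails at j=8)
  i=9: ✓ (all of [9,10])
  i=10: ✓ (all of [10,11])
  i=11: ✓ (all of [11,12])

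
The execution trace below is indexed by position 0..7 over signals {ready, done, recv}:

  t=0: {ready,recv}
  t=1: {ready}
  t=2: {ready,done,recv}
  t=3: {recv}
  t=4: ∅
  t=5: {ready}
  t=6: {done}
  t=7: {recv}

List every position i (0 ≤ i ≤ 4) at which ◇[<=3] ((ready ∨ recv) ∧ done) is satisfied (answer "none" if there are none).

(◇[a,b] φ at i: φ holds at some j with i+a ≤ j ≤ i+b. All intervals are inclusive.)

Evaluate at each i in [0,4]:
  i=0: ✓ (witness j=2)
  i=1: ✓ (witness j=2)
  i=2: ✓ (witness j=2)
  i=3: ✗ (none in [3,6])
  i=4: ✗ (none in [4,7])

0, 1, 2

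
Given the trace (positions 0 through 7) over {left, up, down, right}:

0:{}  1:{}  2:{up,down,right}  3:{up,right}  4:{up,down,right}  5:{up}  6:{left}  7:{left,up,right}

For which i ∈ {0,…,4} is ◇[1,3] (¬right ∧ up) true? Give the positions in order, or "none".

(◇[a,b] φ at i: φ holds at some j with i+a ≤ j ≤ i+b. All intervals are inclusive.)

2, 3, 4

Evaluate at each i in [0,4]:
  i=0: ✗ (none in [1,3])
  i=1: ✗ (none in [2,4])
  i=2: ✓ (witness j=5)
  i=3: ✓ (witness j=5)
  i=4: ✓ (witness j=5)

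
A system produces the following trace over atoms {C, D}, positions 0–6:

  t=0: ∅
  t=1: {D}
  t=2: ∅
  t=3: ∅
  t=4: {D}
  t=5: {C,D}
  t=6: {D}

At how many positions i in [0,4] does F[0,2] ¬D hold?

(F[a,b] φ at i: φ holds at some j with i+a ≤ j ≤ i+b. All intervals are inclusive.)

Evaluate at each i in [0,4]:
  i=0: ✓ (witness j=0)
  i=1: ✓ (witness j=2)
  i=2: ✓ (witness j=2)
  i=3: ✓ (witness j=3)
  i=4: ✗ (none in [4,6])
Positions where it holds: {0, 1, 2, 3} → 4.

4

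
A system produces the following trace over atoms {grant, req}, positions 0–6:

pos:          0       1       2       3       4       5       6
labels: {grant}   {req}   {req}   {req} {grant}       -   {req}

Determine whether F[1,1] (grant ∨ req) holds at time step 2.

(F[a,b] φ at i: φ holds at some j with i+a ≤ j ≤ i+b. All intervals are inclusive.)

Check (grant ∨ req) at each j in [3,3]:
  j=3: true
Found at j=3 → formula holds.

Holds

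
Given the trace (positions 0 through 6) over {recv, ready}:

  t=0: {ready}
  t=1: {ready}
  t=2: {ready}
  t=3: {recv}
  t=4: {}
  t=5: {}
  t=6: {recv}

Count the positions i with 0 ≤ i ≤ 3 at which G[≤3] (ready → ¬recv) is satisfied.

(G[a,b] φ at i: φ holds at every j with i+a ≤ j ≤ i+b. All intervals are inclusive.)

Evaluate at each i in [0,3]:
  i=0: ✓ (all of [0,3])
  i=1: ✓ (all of [1,4])
  i=2: ✓ (all of [2,5])
  i=3: ✓ (all of [3,6])
Positions where it holds: {0, 1, 2, 3} → 4.

4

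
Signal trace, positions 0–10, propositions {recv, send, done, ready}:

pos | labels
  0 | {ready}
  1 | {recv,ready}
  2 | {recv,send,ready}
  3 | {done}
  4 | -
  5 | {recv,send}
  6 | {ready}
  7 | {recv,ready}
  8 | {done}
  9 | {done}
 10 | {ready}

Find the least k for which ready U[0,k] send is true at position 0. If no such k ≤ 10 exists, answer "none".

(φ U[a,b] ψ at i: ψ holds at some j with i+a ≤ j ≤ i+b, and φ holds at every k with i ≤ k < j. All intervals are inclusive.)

Need earliest j ≥ 0 with send, and ready at every k in [0,j-1].
  j=0: rhs fails.
  j=1: rhs fails.
  j=2: rhs holds; lhs holds on [0,1]. k = 2.

2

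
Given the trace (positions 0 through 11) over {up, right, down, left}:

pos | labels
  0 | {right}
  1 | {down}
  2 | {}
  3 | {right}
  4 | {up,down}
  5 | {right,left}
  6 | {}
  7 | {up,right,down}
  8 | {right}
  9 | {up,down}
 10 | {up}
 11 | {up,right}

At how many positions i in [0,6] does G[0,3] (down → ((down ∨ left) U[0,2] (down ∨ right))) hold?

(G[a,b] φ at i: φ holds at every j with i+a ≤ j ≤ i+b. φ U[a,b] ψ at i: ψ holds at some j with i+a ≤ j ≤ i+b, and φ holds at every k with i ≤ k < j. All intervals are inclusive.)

7

Evaluate at each i in [0,6]:
  i=0: ✓ (all of [0,3])
  i=1: ✓ (all of [1,4])
  i=2: ✓ (all of [2,5])
  i=3: ✓ (all of [3,6])
  i=4: ✓ (all of [4,7])
  i=5: ✓ (all of [5,8])
  i=6: ✓ (all of [6,9])
Positions where it holds: {0, 1, 2, 3, 4, 5, 6} → 7.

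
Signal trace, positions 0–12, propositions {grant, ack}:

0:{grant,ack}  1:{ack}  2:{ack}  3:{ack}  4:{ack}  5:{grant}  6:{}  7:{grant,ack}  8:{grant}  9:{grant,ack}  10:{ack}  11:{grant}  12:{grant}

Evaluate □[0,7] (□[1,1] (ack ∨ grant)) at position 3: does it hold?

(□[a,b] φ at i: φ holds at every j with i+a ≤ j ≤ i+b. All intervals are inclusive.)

False

Check □[1,1] (ack ∨ grant) at every j in [3,10]:
  j=3: holds on [4,4]
  j=4: holds on [5,5]
  j=5: fails at 6
  j=6: holds on [7,7]
  j=7: holds on [8,8]
  j=8: holds on [9,9]
  j=9: holds on [10,10]
  j=10: holds on [11,11]
Fails at j=5 → formula fails.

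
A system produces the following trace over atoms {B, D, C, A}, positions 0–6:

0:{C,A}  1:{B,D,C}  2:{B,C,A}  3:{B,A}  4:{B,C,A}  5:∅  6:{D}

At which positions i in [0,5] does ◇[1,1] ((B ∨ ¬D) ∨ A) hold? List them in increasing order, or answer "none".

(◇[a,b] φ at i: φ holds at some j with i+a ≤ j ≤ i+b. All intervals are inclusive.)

Evaluate at each i in [0,5]:
  i=0: ✓ (witness j=1)
  i=1: ✓ (witness j=2)
  i=2: ✓ (witness j=3)
  i=3: ✓ (witness j=4)
  i=4: ✓ (witness j=5)
  i=5: ✗ (none in [6,6])

0, 1, 2, 3, 4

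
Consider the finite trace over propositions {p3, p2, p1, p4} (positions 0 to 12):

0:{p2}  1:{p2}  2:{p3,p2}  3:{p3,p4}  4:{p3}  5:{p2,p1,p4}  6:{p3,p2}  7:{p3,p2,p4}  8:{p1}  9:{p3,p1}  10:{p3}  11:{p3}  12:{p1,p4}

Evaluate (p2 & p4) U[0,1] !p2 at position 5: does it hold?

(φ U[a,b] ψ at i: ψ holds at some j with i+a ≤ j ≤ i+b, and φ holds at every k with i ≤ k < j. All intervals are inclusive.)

Need some j in [5,6] with !p2, and (p2 & p4) at every k in [5,j-1].
  j=5: !p2 false.
  j=6: !p2 false.
No j in the window works → until fails.

Does not hold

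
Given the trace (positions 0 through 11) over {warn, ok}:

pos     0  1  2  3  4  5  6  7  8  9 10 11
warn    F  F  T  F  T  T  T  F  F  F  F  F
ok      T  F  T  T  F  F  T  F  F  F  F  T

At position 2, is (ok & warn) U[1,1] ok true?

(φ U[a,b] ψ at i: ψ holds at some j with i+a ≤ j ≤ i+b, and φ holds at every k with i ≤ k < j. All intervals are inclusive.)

Holds

Need some j in [3,3] with ok, and (ok & warn) at every k in [2,j-1].
  j=3: ok holds; (ok & warn) holds at every k in [2,2] → satisfied.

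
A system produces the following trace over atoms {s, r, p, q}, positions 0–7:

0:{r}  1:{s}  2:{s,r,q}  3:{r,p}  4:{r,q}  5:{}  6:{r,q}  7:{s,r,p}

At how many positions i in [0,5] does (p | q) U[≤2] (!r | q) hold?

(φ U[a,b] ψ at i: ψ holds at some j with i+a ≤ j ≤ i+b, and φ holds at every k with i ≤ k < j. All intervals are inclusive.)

Evaluate at each i in [0,5]:
  i=0: ✗ (lhs fails at k=0 before rhs at j=1)
  i=1: ✓ (rhs at j=1)
  i=2: ✓ (rhs at j=2)
  i=3: ✓ (rhs at j=4; lhs holds on [3,3])
  i=4: ✓ (rhs at j=4)
  i=5: ✓ (rhs at j=5)
Positions where it holds: {1, 2, 3, 4, 5} → 5.

5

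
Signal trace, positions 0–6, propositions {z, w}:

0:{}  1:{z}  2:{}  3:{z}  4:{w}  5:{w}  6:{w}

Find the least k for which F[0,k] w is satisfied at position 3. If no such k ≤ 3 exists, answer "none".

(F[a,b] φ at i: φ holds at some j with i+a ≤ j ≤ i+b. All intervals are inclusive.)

1

Scan j = 3,4,… for w:
  j=3: fails
  j=4: holds
First hit at j=4, so smallest k = 4-3 = 1.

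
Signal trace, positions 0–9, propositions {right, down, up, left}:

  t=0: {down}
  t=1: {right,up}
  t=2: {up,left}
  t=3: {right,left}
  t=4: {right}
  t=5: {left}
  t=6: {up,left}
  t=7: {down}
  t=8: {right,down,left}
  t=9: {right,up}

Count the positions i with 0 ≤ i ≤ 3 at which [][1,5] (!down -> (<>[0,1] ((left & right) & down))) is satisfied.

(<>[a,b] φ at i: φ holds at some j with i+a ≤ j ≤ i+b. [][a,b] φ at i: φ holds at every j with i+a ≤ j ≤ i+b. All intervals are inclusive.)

Evaluate at each i in [0,3]:
  i=0: ✗ (fails at j=1)
  i=1: ✗ (fails at j=2)
  i=2: ✗ (fails at j=3)
  i=3: ✗ (fails at j=4)
Positions where it holds: {} → 0.

0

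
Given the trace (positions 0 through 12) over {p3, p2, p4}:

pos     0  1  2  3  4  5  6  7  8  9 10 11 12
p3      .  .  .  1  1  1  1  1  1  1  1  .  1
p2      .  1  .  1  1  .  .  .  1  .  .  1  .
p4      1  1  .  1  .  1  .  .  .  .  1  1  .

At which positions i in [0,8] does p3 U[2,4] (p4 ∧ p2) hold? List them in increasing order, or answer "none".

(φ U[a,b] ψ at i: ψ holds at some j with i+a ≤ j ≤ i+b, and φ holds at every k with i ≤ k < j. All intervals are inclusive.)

Evaluate at each i in [0,8]:
  i=0: ✗ (lhs fails at k=0 before rhs at j=3)
  i=1: ✗ (lhs fails at k=1 before rhs at j=3)
  i=2: ✗ (no rhs in [4,6])
  i=3: ✗ (no rhs in [5,7])
  i=4: ✗ (no rhs in [6,8])
  i=5: ✗ (no rhs in [7,9])
  i=6: ✗ (no rhs in [8,10])
  i=7: ✓ (rhs at j=11; lhs holds on [7,10])
  i=8: ✓ (rhs at j=11; lhs holds on [8,10])

7, 8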